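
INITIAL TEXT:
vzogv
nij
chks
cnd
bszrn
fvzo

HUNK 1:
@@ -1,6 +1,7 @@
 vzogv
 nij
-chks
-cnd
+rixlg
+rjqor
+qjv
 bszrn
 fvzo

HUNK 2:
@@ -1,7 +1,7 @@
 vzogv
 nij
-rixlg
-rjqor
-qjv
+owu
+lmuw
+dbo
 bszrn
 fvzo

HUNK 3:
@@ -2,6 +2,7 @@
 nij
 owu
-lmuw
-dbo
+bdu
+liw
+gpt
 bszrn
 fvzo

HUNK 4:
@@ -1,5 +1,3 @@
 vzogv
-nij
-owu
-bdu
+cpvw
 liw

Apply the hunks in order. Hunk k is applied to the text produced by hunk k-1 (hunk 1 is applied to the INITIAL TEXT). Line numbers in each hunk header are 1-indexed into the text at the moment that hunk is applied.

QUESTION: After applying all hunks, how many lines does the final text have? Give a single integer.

Answer: 6

Derivation:
Hunk 1: at line 1 remove [chks,cnd] add [rixlg,rjqor,qjv] -> 7 lines: vzogv nij rixlg rjqor qjv bszrn fvzo
Hunk 2: at line 1 remove [rixlg,rjqor,qjv] add [owu,lmuw,dbo] -> 7 lines: vzogv nij owu lmuw dbo bszrn fvzo
Hunk 3: at line 2 remove [lmuw,dbo] add [bdu,liw,gpt] -> 8 lines: vzogv nij owu bdu liw gpt bszrn fvzo
Hunk 4: at line 1 remove [nij,owu,bdu] add [cpvw] -> 6 lines: vzogv cpvw liw gpt bszrn fvzo
Final line count: 6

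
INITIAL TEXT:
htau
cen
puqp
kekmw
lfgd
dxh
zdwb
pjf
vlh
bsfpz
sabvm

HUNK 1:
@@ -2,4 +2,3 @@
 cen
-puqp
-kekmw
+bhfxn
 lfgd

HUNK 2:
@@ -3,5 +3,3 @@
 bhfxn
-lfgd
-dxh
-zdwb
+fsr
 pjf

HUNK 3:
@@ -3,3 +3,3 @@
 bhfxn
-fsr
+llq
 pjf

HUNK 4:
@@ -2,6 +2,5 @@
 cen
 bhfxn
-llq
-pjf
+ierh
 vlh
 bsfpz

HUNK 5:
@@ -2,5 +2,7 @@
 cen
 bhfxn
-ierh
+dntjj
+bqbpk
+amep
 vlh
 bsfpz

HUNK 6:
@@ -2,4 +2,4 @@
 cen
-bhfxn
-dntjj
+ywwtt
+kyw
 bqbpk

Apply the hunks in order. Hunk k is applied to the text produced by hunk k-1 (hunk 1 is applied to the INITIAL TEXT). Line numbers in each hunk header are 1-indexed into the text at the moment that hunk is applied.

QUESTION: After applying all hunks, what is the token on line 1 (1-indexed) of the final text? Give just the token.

Answer: htau

Derivation:
Hunk 1: at line 2 remove [puqp,kekmw] add [bhfxn] -> 10 lines: htau cen bhfxn lfgd dxh zdwb pjf vlh bsfpz sabvm
Hunk 2: at line 3 remove [lfgd,dxh,zdwb] add [fsr] -> 8 lines: htau cen bhfxn fsr pjf vlh bsfpz sabvm
Hunk 3: at line 3 remove [fsr] add [llq] -> 8 lines: htau cen bhfxn llq pjf vlh bsfpz sabvm
Hunk 4: at line 2 remove [llq,pjf] add [ierh] -> 7 lines: htau cen bhfxn ierh vlh bsfpz sabvm
Hunk 5: at line 2 remove [ierh] add [dntjj,bqbpk,amep] -> 9 lines: htau cen bhfxn dntjj bqbpk amep vlh bsfpz sabvm
Hunk 6: at line 2 remove [bhfxn,dntjj] add [ywwtt,kyw] -> 9 lines: htau cen ywwtt kyw bqbpk amep vlh bsfpz sabvm
Final line 1: htau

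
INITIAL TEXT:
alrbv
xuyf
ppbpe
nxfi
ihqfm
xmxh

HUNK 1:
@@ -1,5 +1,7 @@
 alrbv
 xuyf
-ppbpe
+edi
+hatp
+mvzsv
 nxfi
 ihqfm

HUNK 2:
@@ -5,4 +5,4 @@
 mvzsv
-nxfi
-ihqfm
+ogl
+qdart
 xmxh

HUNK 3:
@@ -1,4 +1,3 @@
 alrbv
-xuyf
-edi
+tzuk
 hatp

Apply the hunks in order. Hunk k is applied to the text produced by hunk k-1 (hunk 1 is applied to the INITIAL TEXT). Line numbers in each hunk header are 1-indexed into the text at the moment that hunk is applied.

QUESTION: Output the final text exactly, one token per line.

Hunk 1: at line 1 remove [ppbpe] add [edi,hatp,mvzsv] -> 8 lines: alrbv xuyf edi hatp mvzsv nxfi ihqfm xmxh
Hunk 2: at line 5 remove [nxfi,ihqfm] add [ogl,qdart] -> 8 lines: alrbv xuyf edi hatp mvzsv ogl qdart xmxh
Hunk 3: at line 1 remove [xuyf,edi] add [tzuk] -> 7 lines: alrbv tzuk hatp mvzsv ogl qdart xmxh

Answer: alrbv
tzuk
hatp
mvzsv
ogl
qdart
xmxh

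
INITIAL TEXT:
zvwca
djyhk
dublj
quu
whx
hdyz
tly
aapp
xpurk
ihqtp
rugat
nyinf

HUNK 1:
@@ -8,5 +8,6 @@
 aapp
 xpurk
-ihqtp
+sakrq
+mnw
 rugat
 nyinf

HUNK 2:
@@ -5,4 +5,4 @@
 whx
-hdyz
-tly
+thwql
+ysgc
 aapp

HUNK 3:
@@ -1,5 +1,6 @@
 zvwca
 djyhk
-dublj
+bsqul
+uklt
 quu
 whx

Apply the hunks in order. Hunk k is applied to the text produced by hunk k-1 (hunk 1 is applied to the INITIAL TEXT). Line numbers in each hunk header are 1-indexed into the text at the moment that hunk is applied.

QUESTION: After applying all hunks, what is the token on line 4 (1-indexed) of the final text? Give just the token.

Answer: uklt

Derivation:
Hunk 1: at line 8 remove [ihqtp] add [sakrq,mnw] -> 13 lines: zvwca djyhk dublj quu whx hdyz tly aapp xpurk sakrq mnw rugat nyinf
Hunk 2: at line 5 remove [hdyz,tly] add [thwql,ysgc] -> 13 lines: zvwca djyhk dublj quu whx thwql ysgc aapp xpurk sakrq mnw rugat nyinf
Hunk 3: at line 1 remove [dublj] add [bsqul,uklt] -> 14 lines: zvwca djyhk bsqul uklt quu whx thwql ysgc aapp xpurk sakrq mnw rugat nyinf
Final line 4: uklt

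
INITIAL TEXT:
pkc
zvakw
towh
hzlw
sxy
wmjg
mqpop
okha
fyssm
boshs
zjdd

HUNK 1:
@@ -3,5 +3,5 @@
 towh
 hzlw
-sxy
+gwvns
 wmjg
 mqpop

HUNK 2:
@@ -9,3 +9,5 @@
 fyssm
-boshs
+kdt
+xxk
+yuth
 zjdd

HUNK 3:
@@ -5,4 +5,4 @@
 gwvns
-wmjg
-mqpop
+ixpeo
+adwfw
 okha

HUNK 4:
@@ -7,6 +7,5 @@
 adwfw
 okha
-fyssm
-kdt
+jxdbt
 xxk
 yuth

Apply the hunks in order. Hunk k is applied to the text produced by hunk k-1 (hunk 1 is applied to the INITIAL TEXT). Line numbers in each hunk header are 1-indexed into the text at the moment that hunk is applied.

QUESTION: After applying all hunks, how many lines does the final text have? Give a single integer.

Hunk 1: at line 3 remove [sxy] add [gwvns] -> 11 lines: pkc zvakw towh hzlw gwvns wmjg mqpop okha fyssm boshs zjdd
Hunk 2: at line 9 remove [boshs] add [kdt,xxk,yuth] -> 13 lines: pkc zvakw towh hzlw gwvns wmjg mqpop okha fyssm kdt xxk yuth zjdd
Hunk 3: at line 5 remove [wmjg,mqpop] add [ixpeo,adwfw] -> 13 lines: pkc zvakw towh hzlw gwvns ixpeo adwfw okha fyssm kdt xxk yuth zjdd
Hunk 4: at line 7 remove [fyssm,kdt] add [jxdbt] -> 12 lines: pkc zvakw towh hzlw gwvns ixpeo adwfw okha jxdbt xxk yuth zjdd
Final line count: 12

Answer: 12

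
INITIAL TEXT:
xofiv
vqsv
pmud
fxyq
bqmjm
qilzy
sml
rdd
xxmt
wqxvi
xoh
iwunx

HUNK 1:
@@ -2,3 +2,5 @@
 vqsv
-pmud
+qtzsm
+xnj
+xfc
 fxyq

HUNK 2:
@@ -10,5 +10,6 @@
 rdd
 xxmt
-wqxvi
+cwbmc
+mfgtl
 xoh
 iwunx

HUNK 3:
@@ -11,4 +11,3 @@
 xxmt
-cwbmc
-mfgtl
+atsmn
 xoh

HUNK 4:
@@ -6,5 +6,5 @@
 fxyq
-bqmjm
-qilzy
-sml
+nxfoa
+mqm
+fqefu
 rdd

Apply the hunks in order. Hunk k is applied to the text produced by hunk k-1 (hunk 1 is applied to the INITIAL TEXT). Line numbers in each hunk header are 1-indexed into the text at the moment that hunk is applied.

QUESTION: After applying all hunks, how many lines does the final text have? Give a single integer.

Hunk 1: at line 2 remove [pmud] add [qtzsm,xnj,xfc] -> 14 lines: xofiv vqsv qtzsm xnj xfc fxyq bqmjm qilzy sml rdd xxmt wqxvi xoh iwunx
Hunk 2: at line 10 remove [wqxvi] add [cwbmc,mfgtl] -> 15 lines: xofiv vqsv qtzsm xnj xfc fxyq bqmjm qilzy sml rdd xxmt cwbmc mfgtl xoh iwunx
Hunk 3: at line 11 remove [cwbmc,mfgtl] add [atsmn] -> 14 lines: xofiv vqsv qtzsm xnj xfc fxyq bqmjm qilzy sml rdd xxmt atsmn xoh iwunx
Hunk 4: at line 6 remove [bqmjm,qilzy,sml] add [nxfoa,mqm,fqefu] -> 14 lines: xofiv vqsv qtzsm xnj xfc fxyq nxfoa mqm fqefu rdd xxmt atsmn xoh iwunx
Final line count: 14

Answer: 14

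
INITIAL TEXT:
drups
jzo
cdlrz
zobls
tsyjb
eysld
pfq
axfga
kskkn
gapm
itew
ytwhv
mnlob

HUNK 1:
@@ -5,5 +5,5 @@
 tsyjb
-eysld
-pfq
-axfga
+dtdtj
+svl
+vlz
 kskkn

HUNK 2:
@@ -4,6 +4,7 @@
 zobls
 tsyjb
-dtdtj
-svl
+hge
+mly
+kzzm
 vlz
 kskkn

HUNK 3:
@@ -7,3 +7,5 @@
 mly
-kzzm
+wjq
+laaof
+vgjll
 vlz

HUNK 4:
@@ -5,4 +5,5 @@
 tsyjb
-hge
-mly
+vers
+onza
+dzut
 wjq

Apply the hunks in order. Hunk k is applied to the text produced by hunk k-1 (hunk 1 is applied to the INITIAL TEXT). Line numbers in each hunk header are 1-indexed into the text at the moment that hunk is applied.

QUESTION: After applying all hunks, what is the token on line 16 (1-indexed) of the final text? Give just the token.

Answer: ytwhv

Derivation:
Hunk 1: at line 5 remove [eysld,pfq,axfga] add [dtdtj,svl,vlz] -> 13 lines: drups jzo cdlrz zobls tsyjb dtdtj svl vlz kskkn gapm itew ytwhv mnlob
Hunk 2: at line 4 remove [dtdtj,svl] add [hge,mly,kzzm] -> 14 lines: drups jzo cdlrz zobls tsyjb hge mly kzzm vlz kskkn gapm itew ytwhv mnlob
Hunk 3: at line 7 remove [kzzm] add [wjq,laaof,vgjll] -> 16 lines: drups jzo cdlrz zobls tsyjb hge mly wjq laaof vgjll vlz kskkn gapm itew ytwhv mnlob
Hunk 4: at line 5 remove [hge,mly] add [vers,onza,dzut] -> 17 lines: drups jzo cdlrz zobls tsyjb vers onza dzut wjq laaof vgjll vlz kskkn gapm itew ytwhv mnlob
Final line 16: ytwhv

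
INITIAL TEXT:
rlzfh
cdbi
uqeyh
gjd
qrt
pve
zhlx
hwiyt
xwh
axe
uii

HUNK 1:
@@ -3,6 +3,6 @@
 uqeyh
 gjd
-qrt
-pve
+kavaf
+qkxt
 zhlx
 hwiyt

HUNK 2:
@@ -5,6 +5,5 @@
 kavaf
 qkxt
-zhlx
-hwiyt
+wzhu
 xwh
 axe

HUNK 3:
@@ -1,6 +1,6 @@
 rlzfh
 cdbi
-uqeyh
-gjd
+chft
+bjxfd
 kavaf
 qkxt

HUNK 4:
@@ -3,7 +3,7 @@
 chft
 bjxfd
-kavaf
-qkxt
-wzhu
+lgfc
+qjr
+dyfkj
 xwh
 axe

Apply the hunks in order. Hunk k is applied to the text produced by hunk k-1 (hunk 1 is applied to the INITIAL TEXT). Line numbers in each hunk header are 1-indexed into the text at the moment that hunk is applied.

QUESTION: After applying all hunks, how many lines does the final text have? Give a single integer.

Answer: 10

Derivation:
Hunk 1: at line 3 remove [qrt,pve] add [kavaf,qkxt] -> 11 lines: rlzfh cdbi uqeyh gjd kavaf qkxt zhlx hwiyt xwh axe uii
Hunk 2: at line 5 remove [zhlx,hwiyt] add [wzhu] -> 10 lines: rlzfh cdbi uqeyh gjd kavaf qkxt wzhu xwh axe uii
Hunk 3: at line 1 remove [uqeyh,gjd] add [chft,bjxfd] -> 10 lines: rlzfh cdbi chft bjxfd kavaf qkxt wzhu xwh axe uii
Hunk 4: at line 3 remove [kavaf,qkxt,wzhu] add [lgfc,qjr,dyfkj] -> 10 lines: rlzfh cdbi chft bjxfd lgfc qjr dyfkj xwh axe uii
Final line count: 10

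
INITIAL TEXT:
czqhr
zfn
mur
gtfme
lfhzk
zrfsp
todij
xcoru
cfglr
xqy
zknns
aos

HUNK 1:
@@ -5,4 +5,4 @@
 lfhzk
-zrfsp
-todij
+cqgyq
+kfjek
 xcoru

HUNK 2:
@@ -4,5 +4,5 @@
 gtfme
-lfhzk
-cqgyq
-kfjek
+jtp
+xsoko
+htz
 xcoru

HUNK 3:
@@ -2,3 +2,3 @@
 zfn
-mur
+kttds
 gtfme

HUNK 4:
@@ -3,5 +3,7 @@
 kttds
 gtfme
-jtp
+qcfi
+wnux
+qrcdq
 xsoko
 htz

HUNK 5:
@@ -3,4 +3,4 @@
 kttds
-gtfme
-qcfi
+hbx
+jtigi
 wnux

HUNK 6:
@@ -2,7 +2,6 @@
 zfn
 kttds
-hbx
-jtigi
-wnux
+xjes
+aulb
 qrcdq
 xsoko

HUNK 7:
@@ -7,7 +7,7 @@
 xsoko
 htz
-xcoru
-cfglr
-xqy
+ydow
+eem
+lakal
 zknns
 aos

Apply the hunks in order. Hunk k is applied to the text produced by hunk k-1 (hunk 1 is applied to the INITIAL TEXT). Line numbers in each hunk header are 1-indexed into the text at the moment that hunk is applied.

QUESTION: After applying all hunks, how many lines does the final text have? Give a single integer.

Hunk 1: at line 5 remove [zrfsp,todij] add [cqgyq,kfjek] -> 12 lines: czqhr zfn mur gtfme lfhzk cqgyq kfjek xcoru cfglr xqy zknns aos
Hunk 2: at line 4 remove [lfhzk,cqgyq,kfjek] add [jtp,xsoko,htz] -> 12 lines: czqhr zfn mur gtfme jtp xsoko htz xcoru cfglr xqy zknns aos
Hunk 3: at line 2 remove [mur] add [kttds] -> 12 lines: czqhr zfn kttds gtfme jtp xsoko htz xcoru cfglr xqy zknns aos
Hunk 4: at line 3 remove [jtp] add [qcfi,wnux,qrcdq] -> 14 lines: czqhr zfn kttds gtfme qcfi wnux qrcdq xsoko htz xcoru cfglr xqy zknns aos
Hunk 5: at line 3 remove [gtfme,qcfi] add [hbx,jtigi] -> 14 lines: czqhr zfn kttds hbx jtigi wnux qrcdq xsoko htz xcoru cfglr xqy zknns aos
Hunk 6: at line 2 remove [hbx,jtigi,wnux] add [xjes,aulb] -> 13 lines: czqhr zfn kttds xjes aulb qrcdq xsoko htz xcoru cfglr xqy zknns aos
Hunk 7: at line 7 remove [xcoru,cfglr,xqy] add [ydow,eem,lakal] -> 13 lines: czqhr zfn kttds xjes aulb qrcdq xsoko htz ydow eem lakal zknns aos
Final line count: 13

Answer: 13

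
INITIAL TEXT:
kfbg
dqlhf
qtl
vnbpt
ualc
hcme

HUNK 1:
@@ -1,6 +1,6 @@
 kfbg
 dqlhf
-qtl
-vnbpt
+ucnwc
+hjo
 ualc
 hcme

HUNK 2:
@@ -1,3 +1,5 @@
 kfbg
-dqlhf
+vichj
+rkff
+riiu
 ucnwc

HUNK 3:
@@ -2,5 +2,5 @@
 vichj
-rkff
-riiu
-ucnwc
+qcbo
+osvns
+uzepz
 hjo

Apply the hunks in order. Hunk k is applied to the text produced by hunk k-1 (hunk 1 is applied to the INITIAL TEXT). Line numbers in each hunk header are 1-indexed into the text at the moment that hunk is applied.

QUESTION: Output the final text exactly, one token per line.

Answer: kfbg
vichj
qcbo
osvns
uzepz
hjo
ualc
hcme

Derivation:
Hunk 1: at line 1 remove [qtl,vnbpt] add [ucnwc,hjo] -> 6 lines: kfbg dqlhf ucnwc hjo ualc hcme
Hunk 2: at line 1 remove [dqlhf] add [vichj,rkff,riiu] -> 8 lines: kfbg vichj rkff riiu ucnwc hjo ualc hcme
Hunk 3: at line 2 remove [rkff,riiu,ucnwc] add [qcbo,osvns,uzepz] -> 8 lines: kfbg vichj qcbo osvns uzepz hjo ualc hcme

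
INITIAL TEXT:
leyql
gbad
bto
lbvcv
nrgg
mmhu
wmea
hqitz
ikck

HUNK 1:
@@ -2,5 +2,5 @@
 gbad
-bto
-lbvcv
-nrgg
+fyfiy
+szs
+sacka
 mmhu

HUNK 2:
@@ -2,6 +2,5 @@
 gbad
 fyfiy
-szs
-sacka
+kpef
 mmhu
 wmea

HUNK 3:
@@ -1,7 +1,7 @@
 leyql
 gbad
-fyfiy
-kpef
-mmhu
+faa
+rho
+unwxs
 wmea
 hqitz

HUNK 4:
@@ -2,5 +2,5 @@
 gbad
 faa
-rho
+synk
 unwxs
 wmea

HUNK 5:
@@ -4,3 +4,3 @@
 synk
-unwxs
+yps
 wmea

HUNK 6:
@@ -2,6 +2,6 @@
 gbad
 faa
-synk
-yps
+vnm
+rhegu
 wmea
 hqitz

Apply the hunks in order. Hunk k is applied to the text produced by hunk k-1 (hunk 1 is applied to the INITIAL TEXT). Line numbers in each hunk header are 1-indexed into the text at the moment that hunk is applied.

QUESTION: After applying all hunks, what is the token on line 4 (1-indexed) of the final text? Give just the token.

Hunk 1: at line 2 remove [bto,lbvcv,nrgg] add [fyfiy,szs,sacka] -> 9 lines: leyql gbad fyfiy szs sacka mmhu wmea hqitz ikck
Hunk 2: at line 2 remove [szs,sacka] add [kpef] -> 8 lines: leyql gbad fyfiy kpef mmhu wmea hqitz ikck
Hunk 3: at line 1 remove [fyfiy,kpef,mmhu] add [faa,rho,unwxs] -> 8 lines: leyql gbad faa rho unwxs wmea hqitz ikck
Hunk 4: at line 2 remove [rho] add [synk] -> 8 lines: leyql gbad faa synk unwxs wmea hqitz ikck
Hunk 5: at line 4 remove [unwxs] add [yps] -> 8 lines: leyql gbad faa synk yps wmea hqitz ikck
Hunk 6: at line 2 remove [synk,yps] add [vnm,rhegu] -> 8 lines: leyql gbad faa vnm rhegu wmea hqitz ikck
Final line 4: vnm

Answer: vnm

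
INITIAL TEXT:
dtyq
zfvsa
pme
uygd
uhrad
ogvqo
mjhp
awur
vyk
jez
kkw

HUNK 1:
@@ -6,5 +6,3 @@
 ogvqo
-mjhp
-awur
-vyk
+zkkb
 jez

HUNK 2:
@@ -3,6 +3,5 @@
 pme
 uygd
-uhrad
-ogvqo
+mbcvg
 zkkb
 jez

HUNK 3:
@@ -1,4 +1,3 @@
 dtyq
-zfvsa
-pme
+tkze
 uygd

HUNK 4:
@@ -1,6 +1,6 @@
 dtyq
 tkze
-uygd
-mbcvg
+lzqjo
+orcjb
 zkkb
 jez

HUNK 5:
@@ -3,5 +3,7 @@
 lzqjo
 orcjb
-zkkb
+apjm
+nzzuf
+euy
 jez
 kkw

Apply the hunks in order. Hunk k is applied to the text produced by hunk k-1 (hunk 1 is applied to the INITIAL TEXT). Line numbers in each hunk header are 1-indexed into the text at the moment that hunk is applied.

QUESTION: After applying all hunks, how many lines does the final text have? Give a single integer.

Answer: 9

Derivation:
Hunk 1: at line 6 remove [mjhp,awur,vyk] add [zkkb] -> 9 lines: dtyq zfvsa pme uygd uhrad ogvqo zkkb jez kkw
Hunk 2: at line 3 remove [uhrad,ogvqo] add [mbcvg] -> 8 lines: dtyq zfvsa pme uygd mbcvg zkkb jez kkw
Hunk 3: at line 1 remove [zfvsa,pme] add [tkze] -> 7 lines: dtyq tkze uygd mbcvg zkkb jez kkw
Hunk 4: at line 1 remove [uygd,mbcvg] add [lzqjo,orcjb] -> 7 lines: dtyq tkze lzqjo orcjb zkkb jez kkw
Hunk 5: at line 3 remove [zkkb] add [apjm,nzzuf,euy] -> 9 lines: dtyq tkze lzqjo orcjb apjm nzzuf euy jez kkw
Final line count: 9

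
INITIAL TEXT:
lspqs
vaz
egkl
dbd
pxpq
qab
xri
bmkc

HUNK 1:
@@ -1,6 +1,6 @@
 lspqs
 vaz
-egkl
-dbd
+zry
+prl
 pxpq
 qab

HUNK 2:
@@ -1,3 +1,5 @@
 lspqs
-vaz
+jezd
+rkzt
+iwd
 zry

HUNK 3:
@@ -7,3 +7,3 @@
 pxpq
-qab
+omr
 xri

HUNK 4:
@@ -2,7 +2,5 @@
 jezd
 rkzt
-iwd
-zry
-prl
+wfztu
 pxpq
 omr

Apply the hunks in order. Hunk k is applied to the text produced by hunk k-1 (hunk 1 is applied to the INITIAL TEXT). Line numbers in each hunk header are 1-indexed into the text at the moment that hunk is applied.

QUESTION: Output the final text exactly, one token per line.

Hunk 1: at line 1 remove [egkl,dbd] add [zry,prl] -> 8 lines: lspqs vaz zry prl pxpq qab xri bmkc
Hunk 2: at line 1 remove [vaz] add [jezd,rkzt,iwd] -> 10 lines: lspqs jezd rkzt iwd zry prl pxpq qab xri bmkc
Hunk 3: at line 7 remove [qab] add [omr] -> 10 lines: lspqs jezd rkzt iwd zry prl pxpq omr xri bmkc
Hunk 4: at line 2 remove [iwd,zry,prl] add [wfztu] -> 8 lines: lspqs jezd rkzt wfztu pxpq omr xri bmkc

Answer: lspqs
jezd
rkzt
wfztu
pxpq
omr
xri
bmkc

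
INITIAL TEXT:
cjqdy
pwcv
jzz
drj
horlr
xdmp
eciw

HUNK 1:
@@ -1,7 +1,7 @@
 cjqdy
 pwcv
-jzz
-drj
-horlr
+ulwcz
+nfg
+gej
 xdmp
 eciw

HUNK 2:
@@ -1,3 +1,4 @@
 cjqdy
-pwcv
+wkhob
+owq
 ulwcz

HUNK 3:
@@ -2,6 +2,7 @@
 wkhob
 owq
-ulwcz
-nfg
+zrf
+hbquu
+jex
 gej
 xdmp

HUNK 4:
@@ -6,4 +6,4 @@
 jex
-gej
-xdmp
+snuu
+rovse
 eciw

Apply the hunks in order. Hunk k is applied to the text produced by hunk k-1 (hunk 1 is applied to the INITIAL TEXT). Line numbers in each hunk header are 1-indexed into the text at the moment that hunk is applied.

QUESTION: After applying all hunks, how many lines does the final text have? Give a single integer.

Hunk 1: at line 1 remove [jzz,drj,horlr] add [ulwcz,nfg,gej] -> 7 lines: cjqdy pwcv ulwcz nfg gej xdmp eciw
Hunk 2: at line 1 remove [pwcv] add [wkhob,owq] -> 8 lines: cjqdy wkhob owq ulwcz nfg gej xdmp eciw
Hunk 3: at line 2 remove [ulwcz,nfg] add [zrf,hbquu,jex] -> 9 lines: cjqdy wkhob owq zrf hbquu jex gej xdmp eciw
Hunk 4: at line 6 remove [gej,xdmp] add [snuu,rovse] -> 9 lines: cjqdy wkhob owq zrf hbquu jex snuu rovse eciw
Final line count: 9

Answer: 9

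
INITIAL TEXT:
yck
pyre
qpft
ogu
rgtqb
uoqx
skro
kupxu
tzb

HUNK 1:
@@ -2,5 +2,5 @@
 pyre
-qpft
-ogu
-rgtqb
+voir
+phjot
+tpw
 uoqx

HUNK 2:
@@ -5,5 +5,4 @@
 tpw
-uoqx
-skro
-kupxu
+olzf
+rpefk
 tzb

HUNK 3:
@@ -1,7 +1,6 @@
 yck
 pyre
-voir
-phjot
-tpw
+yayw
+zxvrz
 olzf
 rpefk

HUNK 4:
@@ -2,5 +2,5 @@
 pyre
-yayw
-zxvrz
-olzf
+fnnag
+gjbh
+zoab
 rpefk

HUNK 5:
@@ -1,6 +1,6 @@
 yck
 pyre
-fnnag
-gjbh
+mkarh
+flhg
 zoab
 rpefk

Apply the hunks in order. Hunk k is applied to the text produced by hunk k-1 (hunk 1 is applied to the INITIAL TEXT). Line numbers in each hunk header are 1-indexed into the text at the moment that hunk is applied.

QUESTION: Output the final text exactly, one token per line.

Hunk 1: at line 2 remove [qpft,ogu,rgtqb] add [voir,phjot,tpw] -> 9 lines: yck pyre voir phjot tpw uoqx skro kupxu tzb
Hunk 2: at line 5 remove [uoqx,skro,kupxu] add [olzf,rpefk] -> 8 lines: yck pyre voir phjot tpw olzf rpefk tzb
Hunk 3: at line 1 remove [voir,phjot,tpw] add [yayw,zxvrz] -> 7 lines: yck pyre yayw zxvrz olzf rpefk tzb
Hunk 4: at line 2 remove [yayw,zxvrz,olzf] add [fnnag,gjbh,zoab] -> 7 lines: yck pyre fnnag gjbh zoab rpefk tzb
Hunk 5: at line 1 remove [fnnag,gjbh] add [mkarh,flhg] -> 7 lines: yck pyre mkarh flhg zoab rpefk tzb

Answer: yck
pyre
mkarh
flhg
zoab
rpefk
tzb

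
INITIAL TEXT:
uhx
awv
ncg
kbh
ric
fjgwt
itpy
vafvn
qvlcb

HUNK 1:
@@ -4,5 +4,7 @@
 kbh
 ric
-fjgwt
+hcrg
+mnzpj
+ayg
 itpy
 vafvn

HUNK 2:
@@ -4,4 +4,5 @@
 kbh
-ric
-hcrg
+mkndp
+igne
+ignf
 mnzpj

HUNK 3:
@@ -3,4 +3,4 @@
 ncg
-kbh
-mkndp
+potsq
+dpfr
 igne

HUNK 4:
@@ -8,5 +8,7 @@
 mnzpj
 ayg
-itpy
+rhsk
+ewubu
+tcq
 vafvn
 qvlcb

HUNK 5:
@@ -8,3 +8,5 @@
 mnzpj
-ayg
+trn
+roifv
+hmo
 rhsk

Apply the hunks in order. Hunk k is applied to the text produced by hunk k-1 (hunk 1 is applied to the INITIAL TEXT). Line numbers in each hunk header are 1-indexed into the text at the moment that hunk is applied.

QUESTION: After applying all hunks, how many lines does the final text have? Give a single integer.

Answer: 16

Derivation:
Hunk 1: at line 4 remove [fjgwt] add [hcrg,mnzpj,ayg] -> 11 lines: uhx awv ncg kbh ric hcrg mnzpj ayg itpy vafvn qvlcb
Hunk 2: at line 4 remove [ric,hcrg] add [mkndp,igne,ignf] -> 12 lines: uhx awv ncg kbh mkndp igne ignf mnzpj ayg itpy vafvn qvlcb
Hunk 3: at line 3 remove [kbh,mkndp] add [potsq,dpfr] -> 12 lines: uhx awv ncg potsq dpfr igne ignf mnzpj ayg itpy vafvn qvlcb
Hunk 4: at line 8 remove [itpy] add [rhsk,ewubu,tcq] -> 14 lines: uhx awv ncg potsq dpfr igne ignf mnzpj ayg rhsk ewubu tcq vafvn qvlcb
Hunk 5: at line 8 remove [ayg] add [trn,roifv,hmo] -> 16 lines: uhx awv ncg potsq dpfr igne ignf mnzpj trn roifv hmo rhsk ewubu tcq vafvn qvlcb
Final line count: 16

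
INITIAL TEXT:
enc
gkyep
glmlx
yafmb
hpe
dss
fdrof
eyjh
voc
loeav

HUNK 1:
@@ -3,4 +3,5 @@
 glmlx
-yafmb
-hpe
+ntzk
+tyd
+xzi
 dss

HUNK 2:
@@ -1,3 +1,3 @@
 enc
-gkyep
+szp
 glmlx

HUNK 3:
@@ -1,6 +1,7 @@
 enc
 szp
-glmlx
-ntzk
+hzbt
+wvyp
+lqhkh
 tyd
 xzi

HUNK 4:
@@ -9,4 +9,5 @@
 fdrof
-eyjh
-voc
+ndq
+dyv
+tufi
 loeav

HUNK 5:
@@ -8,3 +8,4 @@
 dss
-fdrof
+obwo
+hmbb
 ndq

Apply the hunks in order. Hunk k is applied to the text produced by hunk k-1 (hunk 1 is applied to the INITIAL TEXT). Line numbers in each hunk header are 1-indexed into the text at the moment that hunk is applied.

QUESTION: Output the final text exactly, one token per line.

Answer: enc
szp
hzbt
wvyp
lqhkh
tyd
xzi
dss
obwo
hmbb
ndq
dyv
tufi
loeav

Derivation:
Hunk 1: at line 3 remove [yafmb,hpe] add [ntzk,tyd,xzi] -> 11 lines: enc gkyep glmlx ntzk tyd xzi dss fdrof eyjh voc loeav
Hunk 2: at line 1 remove [gkyep] add [szp] -> 11 lines: enc szp glmlx ntzk tyd xzi dss fdrof eyjh voc loeav
Hunk 3: at line 1 remove [glmlx,ntzk] add [hzbt,wvyp,lqhkh] -> 12 lines: enc szp hzbt wvyp lqhkh tyd xzi dss fdrof eyjh voc loeav
Hunk 4: at line 9 remove [eyjh,voc] add [ndq,dyv,tufi] -> 13 lines: enc szp hzbt wvyp lqhkh tyd xzi dss fdrof ndq dyv tufi loeav
Hunk 5: at line 8 remove [fdrof] add [obwo,hmbb] -> 14 lines: enc szp hzbt wvyp lqhkh tyd xzi dss obwo hmbb ndq dyv tufi loeav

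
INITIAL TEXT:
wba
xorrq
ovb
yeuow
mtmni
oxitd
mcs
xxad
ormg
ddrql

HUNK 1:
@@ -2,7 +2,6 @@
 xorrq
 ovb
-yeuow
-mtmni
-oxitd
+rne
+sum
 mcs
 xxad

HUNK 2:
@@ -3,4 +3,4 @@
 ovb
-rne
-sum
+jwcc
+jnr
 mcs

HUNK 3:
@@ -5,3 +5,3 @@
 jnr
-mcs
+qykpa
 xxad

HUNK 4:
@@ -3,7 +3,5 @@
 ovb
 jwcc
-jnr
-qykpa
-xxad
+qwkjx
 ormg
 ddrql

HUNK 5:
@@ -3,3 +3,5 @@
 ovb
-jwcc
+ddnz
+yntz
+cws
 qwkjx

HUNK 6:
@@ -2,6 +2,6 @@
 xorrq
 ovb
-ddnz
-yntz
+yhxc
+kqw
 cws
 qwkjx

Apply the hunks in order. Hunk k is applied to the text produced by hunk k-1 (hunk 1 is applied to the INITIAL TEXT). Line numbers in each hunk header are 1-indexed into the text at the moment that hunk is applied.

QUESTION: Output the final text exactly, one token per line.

Answer: wba
xorrq
ovb
yhxc
kqw
cws
qwkjx
ormg
ddrql

Derivation:
Hunk 1: at line 2 remove [yeuow,mtmni,oxitd] add [rne,sum] -> 9 lines: wba xorrq ovb rne sum mcs xxad ormg ddrql
Hunk 2: at line 3 remove [rne,sum] add [jwcc,jnr] -> 9 lines: wba xorrq ovb jwcc jnr mcs xxad ormg ddrql
Hunk 3: at line 5 remove [mcs] add [qykpa] -> 9 lines: wba xorrq ovb jwcc jnr qykpa xxad ormg ddrql
Hunk 4: at line 3 remove [jnr,qykpa,xxad] add [qwkjx] -> 7 lines: wba xorrq ovb jwcc qwkjx ormg ddrql
Hunk 5: at line 3 remove [jwcc] add [ddnz,yntz,cws] -> 9 lines: wba xorrq ovb ddnz yntz cws qwkjx ormg ddrql
Hunk 6: at line 2 remove [ddnz,yntz] add [yhxc,kqw] -> 9 lines: wba xorrq ovb yhxc kqw cws qwkjx ormg ddrql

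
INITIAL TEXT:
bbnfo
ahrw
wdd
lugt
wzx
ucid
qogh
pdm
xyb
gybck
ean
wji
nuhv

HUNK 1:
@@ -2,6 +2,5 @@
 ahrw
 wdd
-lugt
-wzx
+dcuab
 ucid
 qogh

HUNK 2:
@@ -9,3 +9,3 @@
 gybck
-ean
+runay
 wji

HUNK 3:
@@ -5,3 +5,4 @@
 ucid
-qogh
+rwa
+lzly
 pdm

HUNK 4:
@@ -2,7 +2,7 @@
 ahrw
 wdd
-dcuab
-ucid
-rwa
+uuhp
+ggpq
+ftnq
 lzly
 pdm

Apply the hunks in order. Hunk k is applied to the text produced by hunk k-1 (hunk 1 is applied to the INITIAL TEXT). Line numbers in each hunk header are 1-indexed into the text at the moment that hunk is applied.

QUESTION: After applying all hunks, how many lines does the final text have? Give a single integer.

Answer: 13

Derivation:
Hunk 1: at line 2 remove [lugt,wzx] add [dcuab] -> 12 lines: bbnfo ahrw wdd dcuab ucid qogh pdm xyb gybck ean wji nuhv
Hunk 2: at line 9 remove [ean] add [runay] -> 12 lines: bbnfo ahrw wdd dcuab ucid qogh pdm xyb gybck runay wji nuhv
Hunk 3: at line 5 remove [qogh] add [rwa,lzly] -> 13 lines: bbnfo ahrw wdd dcuab ucid rwa lzly pdm xyb gybck runay wji nuhv
Hunk 4: at line 2 remove [dcuab,ucid,rwa] add [uuhp,ggpq,ftnq] -> 13 lines: bbnfo ahrw wdd uuhp ggpq ftnq lzly pdm xyb gybck runay wji nuhv
Final line count: 13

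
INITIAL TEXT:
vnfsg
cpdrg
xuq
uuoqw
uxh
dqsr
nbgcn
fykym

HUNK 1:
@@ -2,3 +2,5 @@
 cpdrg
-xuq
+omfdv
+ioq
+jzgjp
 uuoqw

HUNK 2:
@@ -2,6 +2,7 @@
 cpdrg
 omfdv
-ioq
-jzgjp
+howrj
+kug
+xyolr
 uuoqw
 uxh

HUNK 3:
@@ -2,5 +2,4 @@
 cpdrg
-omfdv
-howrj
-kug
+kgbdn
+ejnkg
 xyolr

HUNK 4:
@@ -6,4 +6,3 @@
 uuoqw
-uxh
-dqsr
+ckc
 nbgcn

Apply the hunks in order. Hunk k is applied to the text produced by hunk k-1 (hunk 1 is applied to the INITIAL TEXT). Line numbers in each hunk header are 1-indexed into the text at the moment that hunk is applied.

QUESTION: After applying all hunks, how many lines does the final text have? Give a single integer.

Answer: 9

Derivation:
Hunk 1: at line 2 remove [xuq] add [omfdv,ioq,jzgjp] -> 10 lines: vnfsg cpdrg omfdv ioq jzgjp uuoqw uxh dqsr nbgcn fykym
Hunk 2: at line 2 remove [ioq,jzgjp] add [howrj,kug,xyolr] -> 11 lines: vnfsg cpdrg omfdv howrj kug xyolr uuoqw uxh dqsr nbgcn fykym
Hunk 3: at line 2 remove [omfdv,howrj,kug] add [kgbdn,ejnkg] -> 10 lines: vnfsg cpdrg kgbdn ejnkg xyolr uuoqw uxh dqsr nbgcn fykym
Hunk 4: at line 6 remove [uxh,dqsr] add [ckc] -> 9 lines: vnfsg cpdrg kgbdn ejnkg xyolr uuoqw ckc nbgcn fykym
Final line count: 9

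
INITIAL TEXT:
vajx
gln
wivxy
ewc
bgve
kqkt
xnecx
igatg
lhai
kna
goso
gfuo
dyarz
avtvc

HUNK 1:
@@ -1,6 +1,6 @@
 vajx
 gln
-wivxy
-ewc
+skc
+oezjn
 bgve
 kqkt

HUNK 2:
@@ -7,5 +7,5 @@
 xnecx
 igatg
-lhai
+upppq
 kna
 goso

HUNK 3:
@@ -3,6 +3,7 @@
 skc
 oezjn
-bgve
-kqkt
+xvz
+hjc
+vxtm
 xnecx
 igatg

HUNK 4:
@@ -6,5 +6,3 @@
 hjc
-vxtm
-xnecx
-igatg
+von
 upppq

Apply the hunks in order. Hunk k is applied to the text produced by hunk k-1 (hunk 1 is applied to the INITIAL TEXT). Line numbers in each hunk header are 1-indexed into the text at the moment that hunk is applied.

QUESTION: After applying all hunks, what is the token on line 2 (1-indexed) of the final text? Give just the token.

Answer: gln

Derivation:
Hunk 1: at line 1 remove [wivxy,ewc] add [skc,oezjn] -> 14 lines: vajx gln skc oezjn bgve kqkt xnecx igatg lhai kna goso gfuo dyarz avtvc
Hunk 2: at line 7 remove [lhai] add [upppq] -> 14 lines: vajx gln skc oezjn bgve kqkt xnecx igatg upppq kna goso gfuo dyarz avtvc
Hunk 3: at line 3 remove [bgve,kqkt] add [xvz,hjc,vxtm] -> 15 lines: vajx gln skc oezjn xvz hjc vxtm xnecx igatg upppq kna goso gfuo dyarz avtvc
Hunk 4: at line 6 remove [vxtm,xnecx,igatg] add [von] -> 13 lines: vajx gln skc oezjn xvz hjc von upppq kna goso gfuo dyarz avtvc
Final line 2: gln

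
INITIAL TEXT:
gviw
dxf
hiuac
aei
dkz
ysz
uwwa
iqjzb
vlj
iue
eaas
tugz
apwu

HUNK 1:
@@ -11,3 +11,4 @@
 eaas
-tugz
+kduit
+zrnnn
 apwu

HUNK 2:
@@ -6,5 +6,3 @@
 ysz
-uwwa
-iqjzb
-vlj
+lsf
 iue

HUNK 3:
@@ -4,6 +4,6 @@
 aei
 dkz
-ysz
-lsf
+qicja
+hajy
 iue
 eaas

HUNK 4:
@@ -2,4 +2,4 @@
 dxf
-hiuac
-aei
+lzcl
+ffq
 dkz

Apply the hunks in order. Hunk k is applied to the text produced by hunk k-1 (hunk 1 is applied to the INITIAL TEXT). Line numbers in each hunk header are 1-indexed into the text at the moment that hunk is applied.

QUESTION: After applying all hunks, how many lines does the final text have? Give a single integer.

Hunk 1: at line 11 remove [tugz] add [kduit,zrnnn] -> 14 lines: gviw dxf hiuac aei dkz ysz uwwa iqjzb vlj iue eaas kduit zrnnn apwu
Hunk 2: at line 6 remove [uwwa,iqjzb,vlj] add [lsf] -> 12 lines: gviw dxf hiuac aei dkz ysz lsf iue eaas kduit zrnnn apwu
Hunk 3: at line 4 remove [ysz,lsf] add [qicja,hajy] -> 12 lines: gviw dxf hiuac aei dkz qicja hajy iue eaas kduit zrnnn apwu
Hunk 4: at line 2 remove [hiuac,aei] add [lzcl,ffq] -> 12 lines: gviw dxf lzcl ffq dkz qicja hajy iue eaas kduit zrnnn apwu
Final line count: 12

Answer: 12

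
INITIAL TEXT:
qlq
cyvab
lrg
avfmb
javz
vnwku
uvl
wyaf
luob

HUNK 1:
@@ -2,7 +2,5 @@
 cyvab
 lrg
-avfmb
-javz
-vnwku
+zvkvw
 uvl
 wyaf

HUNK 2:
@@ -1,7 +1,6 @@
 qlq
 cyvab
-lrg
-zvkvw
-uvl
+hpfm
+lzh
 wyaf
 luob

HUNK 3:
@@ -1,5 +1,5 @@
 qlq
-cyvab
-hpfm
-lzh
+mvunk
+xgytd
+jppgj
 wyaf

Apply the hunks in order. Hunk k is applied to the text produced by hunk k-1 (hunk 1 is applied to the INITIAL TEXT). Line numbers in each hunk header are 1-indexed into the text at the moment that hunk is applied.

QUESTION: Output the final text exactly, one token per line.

Hunk 1: at line 2 remove [avfmb,javz,vnwku] add [zvkvw] -> 7 lines: qlq cyvab lrg zvkvw uvl wyaf luob
Hunk 2: at line 1 remove [lrg,zvkvw,uvl] add [hpfm,lzh] -> 6 lines: qlq cyvab hpfm lzh wyaf luob
Hunk 3: at line 1 remove [cyvab,hpfm,lzh] add [mvunk,xgytd,jppgj] -> 6 lines: qlq mvunk xgytd jppgj wyaf luob

Answer: qlq
mvunk
xgytd
jppgj
wyaf
luob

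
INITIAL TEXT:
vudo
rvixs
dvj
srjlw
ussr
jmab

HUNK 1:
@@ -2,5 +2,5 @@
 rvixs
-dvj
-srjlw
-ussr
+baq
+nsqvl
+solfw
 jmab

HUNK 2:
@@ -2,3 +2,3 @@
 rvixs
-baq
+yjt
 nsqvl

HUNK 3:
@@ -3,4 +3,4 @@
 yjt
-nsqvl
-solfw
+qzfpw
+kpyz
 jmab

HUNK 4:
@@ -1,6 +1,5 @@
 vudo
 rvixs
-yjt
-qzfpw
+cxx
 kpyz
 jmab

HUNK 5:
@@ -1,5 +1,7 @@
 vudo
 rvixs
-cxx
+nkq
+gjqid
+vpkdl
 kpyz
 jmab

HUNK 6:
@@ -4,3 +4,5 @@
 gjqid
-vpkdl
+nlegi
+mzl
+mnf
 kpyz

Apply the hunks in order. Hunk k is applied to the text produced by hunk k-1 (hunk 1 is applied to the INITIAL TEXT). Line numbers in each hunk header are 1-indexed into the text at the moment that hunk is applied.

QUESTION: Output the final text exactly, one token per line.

Hunk 1: at line 2 remove [dvj,srjlw,ussr] add [baq,nsqvl,solfw] -> 6 lines: vudo rvixs baq nsqvl solfw jmab
Hunk 2: at line 2 remove [baq] add [yjt] -> 6 lines: vudo rvixs yjt nsqvl solfw jmab
Hunk 3: at line 3 remove [nsqvl,solfw] add [qzfpw,kpyz] -> 6 lines: vudo rvixs yjt qzfpw kpyz jmab
Hunk 4: at line 1 remove [yjt,qzfpw] add [cxx] -> 5 lines: vudo rvixs cxx kpyz jmab
Hunk 5: at line 1 remove [cxx] add [nkq,gjqid,vpkdl] -> 7 lines: vudo rvixs nkq gjqid vpkdl kpyz jmab
Hunk 6: at line 4 remove [vpkdl] add [nlegi,mzl,mnf] -> 9 lines: vudo rvixs nkq gjqid nlegi mzl mnf kpyz jmab

Answer: vudo
rvixs
nkq
gjqid
nlegi
mzl
mnf
kpyz
jmab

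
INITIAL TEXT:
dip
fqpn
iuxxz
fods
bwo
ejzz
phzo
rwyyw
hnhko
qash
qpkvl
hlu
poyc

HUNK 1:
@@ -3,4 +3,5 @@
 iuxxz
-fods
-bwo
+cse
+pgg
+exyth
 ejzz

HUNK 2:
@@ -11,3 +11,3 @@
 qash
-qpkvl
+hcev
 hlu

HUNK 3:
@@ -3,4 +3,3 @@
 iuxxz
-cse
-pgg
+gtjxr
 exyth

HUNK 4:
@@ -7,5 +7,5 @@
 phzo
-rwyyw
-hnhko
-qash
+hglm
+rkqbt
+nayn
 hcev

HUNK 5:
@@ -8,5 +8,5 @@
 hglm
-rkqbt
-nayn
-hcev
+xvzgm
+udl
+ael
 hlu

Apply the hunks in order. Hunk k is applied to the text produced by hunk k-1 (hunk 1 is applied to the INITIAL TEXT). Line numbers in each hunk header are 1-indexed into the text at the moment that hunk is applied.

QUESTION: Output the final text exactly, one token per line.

Answer: dip
fqpn
iuxxz
gtjxr
exyth
ejzz
phzo
hglm
xvzgm
udl
ael
hlu
poyc

Derivation:
Hunk 1: at line 3 remove [fods,bwo] add [cse,pgg,exyth] -> 14 lines: dip fqpn iuxxz cse pgg exyth ejzz phzo rwyyw hnhko qash qpkvl hlu poyc
Hunk 2: at line 11 remove [qpkvl] add [hcev] -> 14 lines: dip fqpn iuxxz cse pgg exyth ejzz phzo rwyyw hnhko qash hcev hlu poyc
Hunk 3: at line 3 remove [cse,pgg] add [gtjxr] -> 13 lines: dip fqpn iuxxz gtjxr exyth ejzz phzo rwyyw hnhko qash hcev hlu poyc
Hunk 4: at line 7 remove [rwyyw,hnhko,qash] add [hglm,rkqbt,nayn] -> 13 lines: dip fqpn iuxxz gtjxr exyth ejzz phzo hglm rkqbt nayn hcev hlu poyc
Hunk 5: at line 8 remove [rkqbt,nayn,hcev] add [xvzgm,udl,ael] -> 13 lines: dip fqpn iuxxz gtjxr exyth ejzz phzo hglm xvzgm udl ael hlu poyc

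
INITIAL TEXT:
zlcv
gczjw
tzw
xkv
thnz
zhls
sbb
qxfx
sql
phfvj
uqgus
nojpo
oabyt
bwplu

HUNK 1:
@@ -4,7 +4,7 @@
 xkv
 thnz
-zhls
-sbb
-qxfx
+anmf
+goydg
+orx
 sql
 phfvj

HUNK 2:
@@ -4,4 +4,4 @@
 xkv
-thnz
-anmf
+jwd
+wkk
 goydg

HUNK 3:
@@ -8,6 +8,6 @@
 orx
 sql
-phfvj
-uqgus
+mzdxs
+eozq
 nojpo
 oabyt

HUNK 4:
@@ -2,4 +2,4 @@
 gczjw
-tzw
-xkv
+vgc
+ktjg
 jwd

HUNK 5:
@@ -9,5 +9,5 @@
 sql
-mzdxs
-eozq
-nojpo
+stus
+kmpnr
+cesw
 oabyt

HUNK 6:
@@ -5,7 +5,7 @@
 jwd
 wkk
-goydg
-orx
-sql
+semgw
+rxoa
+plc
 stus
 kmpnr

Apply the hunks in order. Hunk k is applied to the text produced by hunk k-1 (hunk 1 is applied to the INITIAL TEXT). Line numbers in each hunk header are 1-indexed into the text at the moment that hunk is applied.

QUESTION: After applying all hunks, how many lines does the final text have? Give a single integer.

Answer: 14

Derivation:
Hunk 1: at line 4 remove [zhls,sbb,qxfx] add [anmf,goydg,orx] -> 14 lines: zlcv gczjw tzw xkv thnz anmf goydg orx sql phfvj uqgus nojpo oabyt bwplu
Hunk 2: at line 4 remove [thnz,anmf] add [jwd,wkk] -> 14 lines: zlcv gczjw tzw xkv jwd wkk goydg orx sql phfvj uqgus nojpo oabyt bwplu
Hunk 3: at line 8 remove [phfvj,uqgus] add [mzdxs,eozq] -> 14 lines: zlcv gczjw tzw xkv jwd wkk goydg orx sql mzdxs eozq nojpo oabyt bwplu
Hunk 4: at line 2 remove [tzw,xkv] add [vgc,ktjg] -> 14 lines: zlcv gczjw vgc ktjg jwd wkk goydg orx sql mzdxs eozq nojpo oabyt bwplu
Hunk 5: at line 9 remove [mzdxs,eozq,nojpo] add [stus,kmpnr,cesw] -> 14 lines: zlcv gczjw vgc ktjg jwd wkk goydg orx sql stus kmpnr cesw oabyt bwplu
Hunk 6: at line 5 remove [goydg,orx,sql] add [semgw,rxoa,plc] -> 14 lines: zlcv gczjw vgc ktjg jwd wkk semgw rxoa plc stus kmpnr cesw oabyt bwplu
Final line count: 14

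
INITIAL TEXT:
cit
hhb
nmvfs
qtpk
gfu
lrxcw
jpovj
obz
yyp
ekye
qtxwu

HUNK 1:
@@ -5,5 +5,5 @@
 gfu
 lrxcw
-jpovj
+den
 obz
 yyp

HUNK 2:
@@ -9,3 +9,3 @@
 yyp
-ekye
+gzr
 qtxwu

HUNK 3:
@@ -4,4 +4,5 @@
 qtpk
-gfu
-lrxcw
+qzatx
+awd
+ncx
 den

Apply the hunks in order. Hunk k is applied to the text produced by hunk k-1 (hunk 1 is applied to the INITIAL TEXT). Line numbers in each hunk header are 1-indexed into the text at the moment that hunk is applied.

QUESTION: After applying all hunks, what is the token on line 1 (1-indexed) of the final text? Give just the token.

Hunk 1: at line 5 remove [jpovj] add [den] -> 11 lines: cit hhb nmvfs qtpk gfu lrxcw den obz yyp ekye qtxwu
Hunk 2: at line 9 remove [ekye] add [gzr] -> 11 lines: cit hhb nmvfs qtpk gfu lrxcw den obz yyp gzr qtxwu
Hunk 3: at line 4 remove [gfu,lrxcw] add [qzatx,awd,ncx] -> 12 lines: cit hhb nmvfs qtpk qzatx awd ncx den obz yyp gzr qtxwu
Final line 1: cit

Answer: cit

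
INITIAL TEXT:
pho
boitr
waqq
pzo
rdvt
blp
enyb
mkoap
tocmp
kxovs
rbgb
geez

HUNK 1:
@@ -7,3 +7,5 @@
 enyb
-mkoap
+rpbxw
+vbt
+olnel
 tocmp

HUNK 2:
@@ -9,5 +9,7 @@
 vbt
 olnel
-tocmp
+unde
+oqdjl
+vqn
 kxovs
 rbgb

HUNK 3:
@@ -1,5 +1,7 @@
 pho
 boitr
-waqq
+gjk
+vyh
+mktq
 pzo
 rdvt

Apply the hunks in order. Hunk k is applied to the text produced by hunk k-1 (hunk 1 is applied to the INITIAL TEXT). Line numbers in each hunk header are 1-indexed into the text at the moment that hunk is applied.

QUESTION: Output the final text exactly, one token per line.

Answer: pho
boitr
gjk
vyh
mktq
pzo
rdvt
blp
enyb
rpbxw
vbt
olnel
unde
oqdjl
vqn
kxovs
rbgb
geez

Derivation:
Hunk 1: at line 7 remove [mkoap] add [rpbxw,vbt,olnel] -> 14 lines: pho boitr waqq pzo rdvt blp enyb rpbxw vbt olnel tocmp kxovs rbgb geez
Hunk 2: at line 9 remove [tocmp] add [unde,oqdjl,vqn] -> 16 lines: pho boitr waqq pzo rdvt blp enyb rpbxw vbt olnel unde oqdjl vqn kxovs rbgb geez
Hunk 3: at line 1 remove [waqq] add [gjk,vyh,mktq] -> 18 lines: pho boitr gjk vyh mktq pzo rdvt blp enyb rpbxw vbt olnel unde oqdjl vqn kxovs rbgb geez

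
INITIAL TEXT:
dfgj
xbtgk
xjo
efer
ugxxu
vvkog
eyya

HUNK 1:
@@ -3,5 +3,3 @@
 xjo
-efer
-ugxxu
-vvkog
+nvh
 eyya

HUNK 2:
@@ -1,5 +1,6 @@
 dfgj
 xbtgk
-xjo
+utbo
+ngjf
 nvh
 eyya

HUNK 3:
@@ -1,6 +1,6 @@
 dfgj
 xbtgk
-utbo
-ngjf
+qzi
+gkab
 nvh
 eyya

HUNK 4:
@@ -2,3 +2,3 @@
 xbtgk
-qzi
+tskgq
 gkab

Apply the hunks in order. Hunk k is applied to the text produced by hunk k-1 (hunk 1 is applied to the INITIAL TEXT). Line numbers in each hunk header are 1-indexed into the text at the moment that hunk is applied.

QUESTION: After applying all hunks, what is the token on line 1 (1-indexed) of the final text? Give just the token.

Answer: dfgj

Derivation:
Hunk 1: at line 3 remove [efer,ugxxu,vvkog] add [nvh] -> 5 lines: dfgj xbtgk xjo nvh eyya
Hunk 2: at line 1 remove [xjo] add [utbo,ngjf] -> 6 lines: dfgj xbtgk utbo ngjf nvh eyya
Hunk 3: at line 1 remove [utbo,ngjf] add [qzi,gkab] -> 6 lines: dfgj xbtgk qzi gkab nvh eyya
Hunk 4: at line 2 remove [qzi] add [tskgq] -> 6 lines: dfgj xbtgk tskgq gkab nvh eyya
Final line 1: dfgj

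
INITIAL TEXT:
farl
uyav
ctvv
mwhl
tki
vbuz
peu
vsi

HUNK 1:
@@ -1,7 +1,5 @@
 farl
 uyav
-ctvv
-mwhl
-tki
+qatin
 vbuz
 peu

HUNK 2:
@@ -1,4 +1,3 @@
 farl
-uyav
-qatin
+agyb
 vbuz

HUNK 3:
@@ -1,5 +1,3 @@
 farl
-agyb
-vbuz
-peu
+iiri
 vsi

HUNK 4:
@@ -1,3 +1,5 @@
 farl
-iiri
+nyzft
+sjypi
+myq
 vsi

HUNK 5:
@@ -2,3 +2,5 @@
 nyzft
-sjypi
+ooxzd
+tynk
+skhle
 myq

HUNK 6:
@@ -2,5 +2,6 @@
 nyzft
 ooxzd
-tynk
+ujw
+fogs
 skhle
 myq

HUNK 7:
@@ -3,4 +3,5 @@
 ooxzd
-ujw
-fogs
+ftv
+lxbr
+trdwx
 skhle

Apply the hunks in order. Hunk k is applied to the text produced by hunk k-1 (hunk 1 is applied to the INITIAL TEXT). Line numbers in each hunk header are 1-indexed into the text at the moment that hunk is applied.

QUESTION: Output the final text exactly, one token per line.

Hunk 1: at line 1 remove [ctvv,mwhl,tki] add [qatin] -> 6 lines: farl uyav qatin vbuz peu vsi
Hunk 2: at line 1 remove [uyav,qatin] add [agyb] -> 5 lines: farl agyb vbuz peu vsi
Hunk 3: at line 1 remove [agyb,vbuz,peu] add [iiri] -> 3 lines: farl iiri vsi
Hunk 4: at line 1 remove [iiri] add [nyzft,sjypi,myq] -> 5 lines: farl nyzft sjypi myq vsi
Hunk 5: at line 2 remove [sjypi] add [ooxzd,tynk,skhle] -> 7 lines: farl nyzft ooxzd tynk skhle myq vsi
Hunk 6: at line 2 remove [tynk] add [ujw,fogs] -> 8 lines: farl nyzft ooxzd ujw fogs skhle myq vsi
Hunk 7: at line 3 remove [ujw,fogs] add [ftv,lxbr,trdwx] -> 9 lines: farl nyzft ooxzd ftv lxbr trdwx skhle myq vsi

Answer: farl
nyzft
ooxzd
ftv
lxbr
trdwx
skhle
myq
vsi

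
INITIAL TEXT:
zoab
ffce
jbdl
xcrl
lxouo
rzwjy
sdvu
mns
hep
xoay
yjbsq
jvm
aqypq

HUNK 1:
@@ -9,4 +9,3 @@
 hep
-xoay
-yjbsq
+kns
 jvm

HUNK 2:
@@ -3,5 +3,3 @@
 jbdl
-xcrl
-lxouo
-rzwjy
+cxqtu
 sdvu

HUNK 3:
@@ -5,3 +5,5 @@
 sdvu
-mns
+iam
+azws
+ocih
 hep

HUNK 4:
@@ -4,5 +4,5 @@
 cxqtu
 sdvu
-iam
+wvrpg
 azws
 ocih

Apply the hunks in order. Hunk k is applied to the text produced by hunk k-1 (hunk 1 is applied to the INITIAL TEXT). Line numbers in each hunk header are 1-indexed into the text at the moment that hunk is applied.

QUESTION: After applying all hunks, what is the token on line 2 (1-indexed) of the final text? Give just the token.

Answer: ffce

Derivation:
Hunk 1: at line 9 remove [xoay,yjbsq] add [kns] -> 12 lines: zoab ffce jbdl xcrl lxouo rzwjy sdvu mns hep kns jvm aqypq
Hunk 2: at line 3 remove [xcrl,lxouo,rzwjy] add [cxqtu] -> 10 lines: zoab ffce jbdl cxqtu sdvu mns hep kns jvm aqypq
Hunk 3: at line 5 remove [mns] add [iam,azws,ocih] -> 12 lines: zoab ffce jbdl cxqtu sdvu iam azws ocih hep kns jvm aqypq
Hunk 4: at line 4 remove [iam] add [wvrpg] -> 12 lines: zoab ffce jbdl cxqtu sdvu wvrpg azws ocih hep kns jvm aqypq
Final line 2: ffce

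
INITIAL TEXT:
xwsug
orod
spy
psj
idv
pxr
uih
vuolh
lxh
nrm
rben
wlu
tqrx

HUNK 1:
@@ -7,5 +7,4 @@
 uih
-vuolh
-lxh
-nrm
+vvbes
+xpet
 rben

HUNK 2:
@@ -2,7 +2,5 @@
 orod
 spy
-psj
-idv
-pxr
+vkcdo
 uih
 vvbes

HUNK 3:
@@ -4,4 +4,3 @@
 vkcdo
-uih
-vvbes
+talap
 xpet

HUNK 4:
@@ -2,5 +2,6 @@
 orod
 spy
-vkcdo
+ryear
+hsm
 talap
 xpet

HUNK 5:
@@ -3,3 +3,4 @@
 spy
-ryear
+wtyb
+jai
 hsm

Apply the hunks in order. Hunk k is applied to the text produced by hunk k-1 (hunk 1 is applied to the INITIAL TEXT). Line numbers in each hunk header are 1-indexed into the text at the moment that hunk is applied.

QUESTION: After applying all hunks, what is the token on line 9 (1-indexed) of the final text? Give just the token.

Hunk 1: at line 7 remove [vuolh,lxh,nrm] add [vvbes,xpet] -> 12 lines: xwsug orod spy psj idv pxr uih vvbes xpet rben wlu tqrx
Hunk 2: at line 2 remove [psj,idv,pxr] add [vkcdo] -> 10 lines: xwsug orod spy vkcdo uih vvbes xpet rben wlu tqrx
Hunk 3: at line 4 remove [uih,vvbes] add [talap] -> 9 lines: xwsug orod spy vkcdo talap xpet rben wlu tqrx
Hunk 4: at line 2 remove [vkcdo] add [ryear,hsm] -> 10 lines: xwsug orod spy ryear hsm talap xpet rben wlu tqrx
Hunk 5: at line 3 remove [ryear] add [wtyb,jai] -> 11 lines: xwsug orod spy wtyb jai hsm talap xpet rben wlu tqrx
Final line 9: rben

Answer: rben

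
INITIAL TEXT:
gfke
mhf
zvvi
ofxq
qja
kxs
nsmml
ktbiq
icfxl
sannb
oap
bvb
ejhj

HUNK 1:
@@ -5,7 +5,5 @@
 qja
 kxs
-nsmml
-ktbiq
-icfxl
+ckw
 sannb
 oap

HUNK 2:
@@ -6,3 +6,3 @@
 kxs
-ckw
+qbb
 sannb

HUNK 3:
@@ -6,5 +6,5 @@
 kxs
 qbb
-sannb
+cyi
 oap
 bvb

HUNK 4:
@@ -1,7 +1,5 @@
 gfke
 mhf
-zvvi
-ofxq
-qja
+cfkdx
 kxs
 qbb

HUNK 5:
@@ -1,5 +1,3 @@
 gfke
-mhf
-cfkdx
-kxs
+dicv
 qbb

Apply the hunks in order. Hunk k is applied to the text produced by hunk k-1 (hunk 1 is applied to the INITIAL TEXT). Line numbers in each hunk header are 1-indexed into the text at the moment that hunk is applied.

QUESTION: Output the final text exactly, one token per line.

Answer: gfke
dicv
qbb
cyi
oap
bvb
ejhj

Derivation:
Hunk 1: at line 5 remove [nsmml,ktbiq,icfxl] add [ckw] -> 11 lines: gfke mhf zvvi ofxq qja kxs ckw sannb oap bvb ejhj
Hunk 2: at line 6 remove [ckw] add [qbb] -> 11 lines: gfke mhf zvvi ofxq qja kxs qbb sannb oap bvb ejhj
Hunk 3: at line 6 remove [sannb] add [cyi] -> 11 lines: gfke mhf zvvi ofxq qja kxs qbb cyi oap bvb ejhj
Hunk 4: at line 1 remove [zvvi,ofxq,qja] add [cfkdx] -> 9 lines: gfke mhf cfkdx kxs qbb cyi oap bvb ejhj
Hunk 5: at line 1 remove [mhf,cfkdx,kxs] add [dicv] -> 7 lines: gfke dicv qbb cyi oap bvb ejhj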